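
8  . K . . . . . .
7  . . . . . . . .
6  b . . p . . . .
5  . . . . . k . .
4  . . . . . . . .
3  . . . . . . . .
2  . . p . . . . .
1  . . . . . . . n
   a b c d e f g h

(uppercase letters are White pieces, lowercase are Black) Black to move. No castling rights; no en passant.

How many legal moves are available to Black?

22

Black to move; king on f5.
In check: no.
Legal moves: Bc8, Bb7, Bb5, Bc4, Bd3, Be2, Bf1, Kg6, Kf6, Ke6, Kg5, Ke5, Kg4, Kf4, Ke4, Ng3, Nf2, d5, c1=Q, c1=R, c1=B, c1=N.
Count: 22.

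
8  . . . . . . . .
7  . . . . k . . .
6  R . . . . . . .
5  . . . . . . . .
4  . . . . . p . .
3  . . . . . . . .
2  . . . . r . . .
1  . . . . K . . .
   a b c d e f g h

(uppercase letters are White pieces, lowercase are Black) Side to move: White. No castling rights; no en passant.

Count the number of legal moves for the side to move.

3

White to move; king on e1.
In check: yes, from the black rook on e2.
Legal moves: Kxe2, Kf1, Kd1.
Count: 3.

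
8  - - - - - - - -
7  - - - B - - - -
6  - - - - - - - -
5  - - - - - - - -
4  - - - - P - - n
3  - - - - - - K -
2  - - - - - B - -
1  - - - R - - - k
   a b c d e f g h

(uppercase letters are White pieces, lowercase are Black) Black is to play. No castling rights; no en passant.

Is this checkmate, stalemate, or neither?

Black to move; black king on h1.
In check: yes, from the white rook on d1.
King squares — g1: attacked by Rd1; g2: attacked by Kg3; h2: attacked by Kg3.
Legal moves for Black: none.
In check with no legal moves → checkmate.

checkmate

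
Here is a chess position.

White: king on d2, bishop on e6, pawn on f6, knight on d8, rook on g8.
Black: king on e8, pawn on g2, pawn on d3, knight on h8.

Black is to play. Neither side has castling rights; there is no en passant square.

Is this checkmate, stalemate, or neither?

Black to move; black king on e8.
In check: yes, from the white rook on g8.
King squares — d7: attacked by Be6; e7: attacked by Pf6; f7: attacked by Be6; d8: attacked by Rg8; f8: attacked by Rg8.
Legal moves for Black: none.
In check with no legal moves → checkmate.

checkmate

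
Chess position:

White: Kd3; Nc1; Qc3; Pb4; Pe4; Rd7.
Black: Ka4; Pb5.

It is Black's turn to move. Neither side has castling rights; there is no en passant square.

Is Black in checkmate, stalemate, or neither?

stalemate

Black to move; black king on a4.
In check: no.
King squares — a3: attacked by Qc3; b3: attacked by Nc1; b4: attacked by Qc3; a5: attacked by Pb4; b5: own pawn.
Legal moves for Black: none.
Not in check and no legal moves → stalemate.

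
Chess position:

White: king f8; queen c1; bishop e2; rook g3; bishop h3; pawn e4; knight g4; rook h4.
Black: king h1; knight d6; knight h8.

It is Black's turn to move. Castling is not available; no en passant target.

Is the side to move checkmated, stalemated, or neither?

Black to move; black king on h1.
In check: yes, from the white queen on c1.
King squares — g1: attacked by Qc1; g2: attacked by Rg3; h2: attacked by Ng4.
Legal moves for Black: none.
In check with no legal moves → checkmate.

checkmate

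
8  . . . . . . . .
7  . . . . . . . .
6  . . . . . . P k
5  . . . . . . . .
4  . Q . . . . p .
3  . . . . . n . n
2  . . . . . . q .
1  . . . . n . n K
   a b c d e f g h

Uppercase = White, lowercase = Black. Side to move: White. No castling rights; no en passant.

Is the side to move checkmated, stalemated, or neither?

White to move; white king on h1.
In check: yes, from the black queen on g2.
King squares — g1: attacked by Qg2; g2: attacked by Ne1; h2: attacked by Qg2.
Legal moves for White: none.
In check with no legal moves → checkmate.

checkmate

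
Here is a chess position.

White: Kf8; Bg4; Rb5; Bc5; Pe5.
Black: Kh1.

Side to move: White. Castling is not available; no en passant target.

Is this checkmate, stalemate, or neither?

neither

White to move; white king on f8.
In check: no.
Legal moves for White include: Kg8, Ke8, Kg7, Kf7, Ke7, Be7, Ba7, Bd6, Bb6, Bd4, Bb4, Be3, Ba3, Bf2, Bg1, Rb8, Rb7, Rb6, ... (list truncated; more exist).
White has legal moves and is not in check → neither.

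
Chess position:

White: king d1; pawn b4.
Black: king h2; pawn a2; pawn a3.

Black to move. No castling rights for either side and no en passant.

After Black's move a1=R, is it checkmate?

After a1=R: white king on d1; in check: yes, from the black rook on a1.
White has 3 legal replies: Ke2, Kd2, Kc2.
In check but a legal move exists → not checkmate.

no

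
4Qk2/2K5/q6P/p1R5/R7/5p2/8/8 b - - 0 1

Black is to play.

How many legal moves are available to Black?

Black to move; king on f8.
In check: yes, from the white queen on e8.
Legal moves: Kxe8.
Count: 1.

1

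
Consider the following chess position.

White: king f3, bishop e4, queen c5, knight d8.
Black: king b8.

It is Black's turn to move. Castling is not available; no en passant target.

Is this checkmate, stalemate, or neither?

Black to move; black king on b8.
In check: no.
King squares — a7: attacked by Qc5; b7: attacked by Be4; c7: attacked by Qc5; a8: attacked by Be4; c8: attacked by Qc5.
Legal moves for Black: none.
Not in check and no legal moves → stalemate.

stalemate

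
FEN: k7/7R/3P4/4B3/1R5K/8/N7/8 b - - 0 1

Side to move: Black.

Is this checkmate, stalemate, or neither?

stalemate

Black to move; black king on a8.
In check: no.
King squares — a7: attacked by Rh7; b7: attacked by Rb4; b8: attacked by Rb4.
Legal moves for Black: none.
Not in check and no legal moves → stalemate.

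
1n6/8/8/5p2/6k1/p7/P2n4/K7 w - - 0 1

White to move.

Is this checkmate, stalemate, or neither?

stalemate

White to move; white king on a1.
In check: no.
King squares — b1: attacked by Nd2; a2: own pawn; b2: attacked by Pa3.
Legal moves for White: none.
Not in check and no legal moves → stalemate.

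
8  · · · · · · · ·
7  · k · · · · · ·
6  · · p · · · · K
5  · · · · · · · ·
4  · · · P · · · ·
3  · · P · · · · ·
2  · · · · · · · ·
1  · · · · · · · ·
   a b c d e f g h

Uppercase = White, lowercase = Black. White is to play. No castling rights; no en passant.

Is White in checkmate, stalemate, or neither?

White to move; white king on h6.
In check: no.
Legal moves for White: Kh7, Kg7, Kg6, Kh5, Kg5, d5, c4.
White has 7 legal moves and is not in check → neither.

neither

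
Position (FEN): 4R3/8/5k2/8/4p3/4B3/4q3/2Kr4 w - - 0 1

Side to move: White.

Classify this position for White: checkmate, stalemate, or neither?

White to move; white king on c1.
In check: yes, from the black rook on d1.
King squares — b1: attacked by Rd1; d1: attacked by Qe2; b2: attacked by Qe2; c2: attacked by Qe2; d2: attacked by Rd1.
Legal moves for White: none.
In check with no legal moves → checkmate.

checkmate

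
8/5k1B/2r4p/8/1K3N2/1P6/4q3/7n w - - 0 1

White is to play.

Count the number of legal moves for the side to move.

White to move; king on b4.
In check: no.
Legal moves: Bg8+, Bg6+, Bf5, Be4, Bd3, Bc2, Bb1, Ng6, Ne6, Nh5, Nd5, Nh3, Nd3, Ng2, Nxe2, Ka5, Ka4, Ka3.
Count: 18.

18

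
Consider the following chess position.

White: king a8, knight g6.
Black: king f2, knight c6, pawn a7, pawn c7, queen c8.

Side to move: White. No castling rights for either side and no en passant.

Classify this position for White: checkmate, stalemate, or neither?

checkmate

White to move; white king on a8.
In check: yes, from the black queen on c8.
King squares — a7: attacked by Nc6; b7: attacked by Qc8; b8: attacked by Nc6.
Legal moves for White: none.
In check with no legal moves → checkmate.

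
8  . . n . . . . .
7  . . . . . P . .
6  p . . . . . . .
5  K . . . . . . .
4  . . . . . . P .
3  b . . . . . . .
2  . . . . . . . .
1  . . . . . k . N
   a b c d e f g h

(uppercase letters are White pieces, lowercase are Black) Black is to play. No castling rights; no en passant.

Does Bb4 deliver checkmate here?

no

After Bb4: white king on a5; in check: yes, from the black bishop on b4.
White has 3 legal replies: Kxa6, Kxb4, Ka4.
In check but a legal move exists → not checkmate.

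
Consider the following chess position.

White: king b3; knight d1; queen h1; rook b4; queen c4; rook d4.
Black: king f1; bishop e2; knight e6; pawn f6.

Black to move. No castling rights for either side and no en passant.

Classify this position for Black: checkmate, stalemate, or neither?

Black to move; black king on f1.
In check: yes, from the white queen on h1.
King squares — e1: attacked by Qh1; g1: attacked by Qh1; e2: own bishop; f2: attacked by Nd1; g2: attacked by Qh1.
Legal moves for Black: none.
In check with no legal moves → checkmate.

checkmate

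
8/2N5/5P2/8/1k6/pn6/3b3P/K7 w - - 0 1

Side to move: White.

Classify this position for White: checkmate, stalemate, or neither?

White to move; white king on a1.
In check: yes, from the black knight on b3.
King squares — b1: available; a2: available; b2: attacked by Pa3.
Legal moves for White: Ka2, Kb1.
White is in check but has 2 legal moves → neither.

neither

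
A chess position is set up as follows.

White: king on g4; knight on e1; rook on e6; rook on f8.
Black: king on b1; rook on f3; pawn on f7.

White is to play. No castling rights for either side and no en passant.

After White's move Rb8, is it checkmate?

After Rb8: black king on b1; in check: yes, from the white rook on b8.
Black has 4 legal replies: Ka2, Kc1, Ka1, Rb3.
In check but a legal move exists → not checkmate.

no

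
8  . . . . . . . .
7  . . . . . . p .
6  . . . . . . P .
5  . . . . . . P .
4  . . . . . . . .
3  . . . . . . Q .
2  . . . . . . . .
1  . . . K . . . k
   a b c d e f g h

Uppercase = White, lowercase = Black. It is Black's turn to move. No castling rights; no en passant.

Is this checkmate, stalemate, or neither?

Black to move; black king on h1.
In check: no.
King squares — g1: attacked by Qg3; g2: attacked by Qg3; h2: attacked by Qg3.
Legal moves for Black: none.
Not in check and no legal moves → stalemate.

stalemate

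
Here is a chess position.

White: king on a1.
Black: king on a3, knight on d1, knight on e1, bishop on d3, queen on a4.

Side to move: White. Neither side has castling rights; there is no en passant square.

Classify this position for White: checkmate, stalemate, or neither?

White to move; white king on a1.
In check: no.
King squares — b1: attacked by Bd3; a2: attacked by Ka3; b2: attacked by Nd1.
Legal moves for White: none.
Not in check and no legal moves → stalemate.

stalemate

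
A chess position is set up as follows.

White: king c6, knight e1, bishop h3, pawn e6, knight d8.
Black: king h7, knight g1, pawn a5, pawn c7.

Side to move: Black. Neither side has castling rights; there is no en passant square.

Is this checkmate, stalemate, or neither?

neither

Black to move; black king on h7.
In check: no.
Legal moves for Black: Kh8, Kg8, Kg7, Kh6, Kg6, Nxh3, Nf3, Ne2, a4.
Black has 9 legal moves and is not in check → neither.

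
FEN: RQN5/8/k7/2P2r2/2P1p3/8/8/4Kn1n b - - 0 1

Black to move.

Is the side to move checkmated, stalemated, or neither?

Black to move; black king on a6.
In check: yes, from the white rook on a8.
King squares — a5: attacked by Ra8; b5: attacked by Pc4; b6: attacked by Pc5; a7: attacked by Ra8; b7: attacked by Qb8.
Legal moves for Black: none.
In check with no legal moves → checkmate.

checkmate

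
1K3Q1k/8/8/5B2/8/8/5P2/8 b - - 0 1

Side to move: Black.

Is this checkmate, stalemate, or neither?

Black to move; black king on h8.
In check: yes, from the white queen on f8.
King squares — g7: attacked by Qf8; h7: attacked by Bf5; g8: attacked by Qf8.
Legal moves for Black: none.
In check with no legal moves → checkmate.

checkmate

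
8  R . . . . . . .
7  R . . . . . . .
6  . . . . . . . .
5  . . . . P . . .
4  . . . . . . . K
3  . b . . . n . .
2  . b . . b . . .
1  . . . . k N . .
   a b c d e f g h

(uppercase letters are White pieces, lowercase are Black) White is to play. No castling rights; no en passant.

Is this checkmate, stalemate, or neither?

White to move; white king on h4.
In check: yes, from the black knight on f3.
King squares — g3: available; h3: available; g4: available; g5: attacked by Nf3; h5: available.
Legal moves for White: Kh5, Kg4, Kh3, Kg3.
White is in check but has 4 legal moves → neither.

neither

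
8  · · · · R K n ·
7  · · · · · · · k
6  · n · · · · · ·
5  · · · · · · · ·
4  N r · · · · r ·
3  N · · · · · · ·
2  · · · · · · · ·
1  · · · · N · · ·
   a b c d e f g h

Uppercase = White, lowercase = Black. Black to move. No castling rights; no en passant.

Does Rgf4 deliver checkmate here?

yes

After Rgf4: white king on f8; in check: yes, from the black rook on f4.
King squares — e7: attacked by Ng8; f7: attacked by Rf4; g7: attacked by Kh7; e8: own rook; g8: attacked by Kh7.
White has no legal moves → checkmate.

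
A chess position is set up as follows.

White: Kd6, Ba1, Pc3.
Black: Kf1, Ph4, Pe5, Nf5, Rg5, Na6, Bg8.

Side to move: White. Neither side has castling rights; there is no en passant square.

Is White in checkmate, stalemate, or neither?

White to move; white king on d6.
In check: yes, from the black knight on f5.
King squares — c5: attacked by Na6; d5: attacked by Bg8; e5: available; c6: available; e6: attacked by Bg8; c7: attacked by Na6; d7: available; e7: attacked by Nf5.
Legal moves for White: Kd7, Kc6, Kxe5.
White is in check but has 3 legal moves → neither.

neither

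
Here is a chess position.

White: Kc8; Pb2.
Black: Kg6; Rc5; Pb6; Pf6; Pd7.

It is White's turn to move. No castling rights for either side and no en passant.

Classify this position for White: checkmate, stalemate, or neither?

neither

White to move; white king on c8.
In check: yes, from the black rook on c5.
Legal moves for White: Kd8, Kb8, Kxd7, Kb7.
White is in check but has 4 legal moves → neither.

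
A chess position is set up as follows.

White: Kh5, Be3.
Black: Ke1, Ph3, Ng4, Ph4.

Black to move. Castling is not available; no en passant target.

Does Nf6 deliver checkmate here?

no

After Nf6: white king on h5; in check: yes, from the black knight on f6.
White has 4 legal replies: Kh6, Kg6, Kg5, Kxh4.
In check but a legal move exists → not checkmate.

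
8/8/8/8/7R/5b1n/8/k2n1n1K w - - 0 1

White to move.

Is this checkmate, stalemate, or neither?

checkmate

White to move; white king on h1.
In check: yes, from the black bishop on f3.
King squares — g1: attacked by Nh3; g2: attacked by Bf3; h2: attacked by Nf1.
Legal moves for White: none.
In check with no legal moves → checkmate.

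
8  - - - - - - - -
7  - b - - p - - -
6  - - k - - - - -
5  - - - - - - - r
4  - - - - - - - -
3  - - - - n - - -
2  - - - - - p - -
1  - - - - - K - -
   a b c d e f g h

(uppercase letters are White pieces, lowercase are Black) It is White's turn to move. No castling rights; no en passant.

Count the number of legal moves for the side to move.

White to move; king on f1.
In check: yes, from the black knight on e3.
Legal moves: Kxf2, Ke2.
Count: 2.

2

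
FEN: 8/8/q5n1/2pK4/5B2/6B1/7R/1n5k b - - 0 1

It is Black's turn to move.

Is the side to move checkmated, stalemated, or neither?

Black to move; black king on h1.
In check: yes, from the white rook on h2.
Legal moves for Black: Kg1.
Black is in check but has 1 legal move → neither.

neither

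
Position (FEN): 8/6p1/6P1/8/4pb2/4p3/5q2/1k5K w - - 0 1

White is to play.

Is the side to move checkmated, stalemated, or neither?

stalemate

White to move; white king on h1.
In check: no.
King squares — g1: attacked by Qf2; g2: attacked by Qf2; h2: attacked by Qf2.
Legal moves for White: none.
Not in check and no legal moves → stalemate.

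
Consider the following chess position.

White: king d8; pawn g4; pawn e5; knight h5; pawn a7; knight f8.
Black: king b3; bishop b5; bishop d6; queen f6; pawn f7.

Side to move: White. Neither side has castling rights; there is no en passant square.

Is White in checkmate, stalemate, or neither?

White to move; white king on d8.
In check: yes, from the black queen on f6.
King squares — c7: attacked by Bd6; d7: attacked by Bb5; e7: attacked by Bd6; c8: available; e8: attacked by Bb5.
Legal moves for White: Kc8, Nxf6, exf6.
White is in check but has 3 legal moves → neither.

neither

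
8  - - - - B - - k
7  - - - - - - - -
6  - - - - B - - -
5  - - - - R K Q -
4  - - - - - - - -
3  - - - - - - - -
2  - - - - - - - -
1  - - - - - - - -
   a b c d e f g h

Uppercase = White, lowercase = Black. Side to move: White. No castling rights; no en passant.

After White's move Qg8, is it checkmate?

After Qg8: black king on h8; in check: yes, from the white queen on g8.
King squares — g7: attacked by Qg8; h7: attacked by Qg8; g8: attacked by Be6.
Black has no legal moves → checkmate.

yes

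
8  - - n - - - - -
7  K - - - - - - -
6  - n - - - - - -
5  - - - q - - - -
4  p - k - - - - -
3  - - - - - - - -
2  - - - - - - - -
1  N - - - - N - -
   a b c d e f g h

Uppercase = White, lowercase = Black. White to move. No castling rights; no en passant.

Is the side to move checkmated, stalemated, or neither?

White to move; white king on a7.
In check: yes, from the black knight on c8.
Legal moves for White: Kb8, Ka6.
White is in check but has 2 legal moves → neither.

neither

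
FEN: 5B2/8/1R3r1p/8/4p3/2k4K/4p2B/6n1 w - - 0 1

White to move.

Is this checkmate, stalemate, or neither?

White to move; white king on h3.
In check: yes, from the black knight on g1.
King squares — g2: available; h2: own bishop; g3: available; g4: available; h4: available.
Legal moves for White: Kh4, Kg4, Kg3, Kg2, Bxg1.
White is in check but has 5 legal moves → neither.

neither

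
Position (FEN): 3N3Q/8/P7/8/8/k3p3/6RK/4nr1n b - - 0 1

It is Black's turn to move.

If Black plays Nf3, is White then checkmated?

no

After Nf3: white king on h2; in check: yes, from the black knight on f3.
White has 1 legal reply: Kh3.
In check but a legal move exists → not checkmate.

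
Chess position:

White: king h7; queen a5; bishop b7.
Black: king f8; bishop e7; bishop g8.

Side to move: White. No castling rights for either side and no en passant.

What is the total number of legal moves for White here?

3

White to move; king on h7.
In check: yes, from the black bishop on g8.
Legal moves: Kh8, Kh6, Kg6.
Count: 3.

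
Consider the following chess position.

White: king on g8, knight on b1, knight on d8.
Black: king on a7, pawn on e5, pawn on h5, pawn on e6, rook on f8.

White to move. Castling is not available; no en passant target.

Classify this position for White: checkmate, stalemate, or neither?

neither

White to move; white king on g8.
In check: yes, from the black rook on f8.
Legal moves for White: Kxf8, Kh7, Kg7.
White is in check but has 3 legal moves → neither.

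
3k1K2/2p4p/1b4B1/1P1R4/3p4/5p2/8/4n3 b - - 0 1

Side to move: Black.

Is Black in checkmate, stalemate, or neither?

neither

Black to move; black king on d8.
In check: yes, from the white rook on d5.
Legal moves for Black: Kc8.
Black is in check but has 1 legal move → neither.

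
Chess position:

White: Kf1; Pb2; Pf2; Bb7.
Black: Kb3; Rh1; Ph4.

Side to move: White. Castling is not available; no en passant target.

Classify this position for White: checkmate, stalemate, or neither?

White to move; white king on f1.
In check: yes, from the black rook on h1.
Legal moves for White: Kg2, Ke2, Bxh1.
White is in check but has 3 legal moves → neither.

neither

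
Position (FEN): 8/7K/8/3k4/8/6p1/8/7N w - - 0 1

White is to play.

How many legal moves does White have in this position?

7

White to move; king on h7.
In check: no.
Legal moves: Kh8, Kg8, Kg7, Kh6, Kg6, Nxg3, Nf2.
Count: 7.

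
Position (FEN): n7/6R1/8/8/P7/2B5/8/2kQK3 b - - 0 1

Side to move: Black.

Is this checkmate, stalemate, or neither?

checkmate

Black to move; black king on c1.
In check: yes, from the white queen on d1.
King squares — b1: attacked by Qd1; d1: attacked by Ke1; b2: attacked by Bc3; c2: attacked by Qd1; d2: attacked by Qd1.
Legal moves for Black: none.
In check with no legal moves → checkmate.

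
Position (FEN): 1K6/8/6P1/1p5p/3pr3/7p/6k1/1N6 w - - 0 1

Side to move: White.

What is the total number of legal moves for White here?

White to move; king on b8.
In check: no.
Legal moves: Kc8, Ka8, Kc7, Kb7, Ka7, Nc3, Na3, Nd2, g7.
Count: 9.

9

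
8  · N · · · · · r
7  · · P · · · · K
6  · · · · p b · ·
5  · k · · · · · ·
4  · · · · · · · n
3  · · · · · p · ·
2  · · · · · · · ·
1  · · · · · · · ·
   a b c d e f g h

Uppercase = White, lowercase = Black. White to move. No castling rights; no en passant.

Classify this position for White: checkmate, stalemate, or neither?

White to move; white king on h7.
In check: yes, from the black rook on h8.
King squares — g6: attacked by Nh4; h6: attacked by Rh8; g7: attacked by Bf6; g8: attacked by Rh8; h8: attacked by Bf6.
Legal moves for White: none.
In check with no legal moves → checkmate.

checkmate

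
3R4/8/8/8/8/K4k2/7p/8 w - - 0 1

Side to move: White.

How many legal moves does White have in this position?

White to move; king on a3.
In check: no.
Legal moves: Rh8, Rg8, Rf8+, Re8, Rc8, Rb8, Ra8, Rd7, Rd6, Rd5, Rd4, Rd3+, Rd2, Rd1, Kb4, Ka4, Kb3, Kb2, Ka2.
Count: 19.

19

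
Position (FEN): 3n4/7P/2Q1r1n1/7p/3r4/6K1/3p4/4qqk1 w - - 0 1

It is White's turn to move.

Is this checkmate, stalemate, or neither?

checkmate

White to move; white king on g3.
In check: yes, from the black queen on e1.
King squares — f2: attacked by Qe1; g2: attacked by Qf1; h2: attacked by Kg1; f3: attacked by Qf1; h3: attacked by Qf1; f4: attacked by Qf1; g4: attacked by Rd4; h4: attacked by Qe1.
Legal moves for White: none.
In check with no legal moves → checkmate.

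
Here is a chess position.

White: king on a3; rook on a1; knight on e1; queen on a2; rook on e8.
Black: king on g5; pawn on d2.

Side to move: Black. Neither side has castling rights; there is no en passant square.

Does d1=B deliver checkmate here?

no

After d1=B: white king on a3; in check: no.
White is not in check, so this cannot be checkmate.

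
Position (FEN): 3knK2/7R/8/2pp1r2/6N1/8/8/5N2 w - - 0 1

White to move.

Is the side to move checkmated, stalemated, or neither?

neither

White to move; white king on f8.
In check: yes, from the black rook on f5.
Legal moves for White: Kg8, Rf7, Nf6.
White is in check but has 3 legal moves → neither.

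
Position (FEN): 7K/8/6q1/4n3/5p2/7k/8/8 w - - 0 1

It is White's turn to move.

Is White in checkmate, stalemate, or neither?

White to move; white king on h8.
In check: no.
King squares — g7: attacked by Qg6; h7: attacked by Qg6; g8: attacked by Qg6.
Legal moves for White: none.
Not in check and no legal moves → stalemate.

stalemate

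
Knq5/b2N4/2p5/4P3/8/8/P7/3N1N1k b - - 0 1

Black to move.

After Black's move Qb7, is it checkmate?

no

After Qb7: white king on a8; in check: yes, from the black queen on b7.
White has 1 legal reply: Kxb7.
In check but a legal move exists → not checkmate.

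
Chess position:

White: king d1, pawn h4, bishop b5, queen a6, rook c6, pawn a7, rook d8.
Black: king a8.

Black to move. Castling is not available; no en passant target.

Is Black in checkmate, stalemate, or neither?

checkmate

Black to move; black king on a8.
In check: yes, from the white rook on d8.
King squares — a7: attacked by Qa6; b7: attacked by Qa6; b8: attacked by Pa7.
Legal moves for Black: none.
In check with no legal moves → checkmate.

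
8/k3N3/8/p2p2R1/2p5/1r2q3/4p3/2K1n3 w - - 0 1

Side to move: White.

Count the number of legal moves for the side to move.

0

White to move; king on c1.
In check: yes, from the black queen on e3.
Legal moves: none.
Count: 0.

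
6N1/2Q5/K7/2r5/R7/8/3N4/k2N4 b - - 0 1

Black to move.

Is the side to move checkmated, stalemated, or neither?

checkmate

Black to move; black king on a1.
In check: yes, from the white rook on a4.
King squares — b1: attacked by Nd2; a2: attacked by Ra4; b2: attacked by Nd1.
Legal moves for Black: none.
In check with no legal moves → checkmate.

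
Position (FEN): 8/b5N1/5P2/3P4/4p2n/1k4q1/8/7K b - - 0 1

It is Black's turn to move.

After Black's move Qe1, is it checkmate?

After Qe1: white king on h1; in check: yes, from the black queen on e1.
White has 1 legal reply: Kh2.
In check but a legal move exists → not checkmate.

no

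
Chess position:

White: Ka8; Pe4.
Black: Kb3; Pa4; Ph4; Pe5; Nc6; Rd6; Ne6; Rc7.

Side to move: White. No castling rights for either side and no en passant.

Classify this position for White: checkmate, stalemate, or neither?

stalemate

White to move; white king on a8.
In check: no.
King squares — a7: attacked by Nc6; b7: attacked by Rc7; b8: attacked by Nc6.
Legal moves for White: none.
Not in check and no legal moves → stalemate.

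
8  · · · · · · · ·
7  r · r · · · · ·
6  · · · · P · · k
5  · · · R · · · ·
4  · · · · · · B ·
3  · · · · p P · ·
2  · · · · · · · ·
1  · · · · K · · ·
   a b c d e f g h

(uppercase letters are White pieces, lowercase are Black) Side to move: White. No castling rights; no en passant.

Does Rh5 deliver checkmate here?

After Rh5: black king on h6; in check: yes, from the white rook on h5.
Black has 2 legal replies: Kg7, Kg6.
In check but a legal move exists → not checkmate.

no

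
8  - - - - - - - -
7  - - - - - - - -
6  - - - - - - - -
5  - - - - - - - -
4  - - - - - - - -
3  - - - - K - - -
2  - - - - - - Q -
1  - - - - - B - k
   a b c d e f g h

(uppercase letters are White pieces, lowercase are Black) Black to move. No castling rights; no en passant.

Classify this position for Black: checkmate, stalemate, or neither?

Black to move; black king on h1.
In check: yes, from the white queen on g2.
King squares — g1: attacked by Qg2; g2: attacked by Bf1; h2: attacked by Qg2.
Legal moves for Black: none.
In check with no legal moves → checkmate.

checkmate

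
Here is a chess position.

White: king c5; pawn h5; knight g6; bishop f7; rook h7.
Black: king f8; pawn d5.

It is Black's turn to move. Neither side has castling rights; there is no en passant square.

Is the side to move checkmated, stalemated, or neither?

checkmate

Black to move; black king on f8.
In check: yes, from the white knight on g6.
King squares — e7: attacked by Ng6; f7: attacked by Rh7; g7: attacked by Rh7; e8: attacked by Bf7; g8: attacked by Bf7.
Legal moves for Black: none.
In check with no legal moves → checkmate.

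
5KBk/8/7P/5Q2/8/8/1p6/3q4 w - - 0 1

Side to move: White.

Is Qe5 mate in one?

After Qe5: black king on h8; in check: yes, from the white queen on e5.
King squares — g7: attacked by Qe5; h7: attacked by Bg8; g8: attacked by Kf8.
Black has no legal moves → checkmate.

yes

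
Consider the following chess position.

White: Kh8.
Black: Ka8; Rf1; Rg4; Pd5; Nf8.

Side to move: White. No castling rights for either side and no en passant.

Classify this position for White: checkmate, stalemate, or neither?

White to move; white king on h8.
In check: no.
King squares — g7: attacked by Rg4; h7: attacked by Nf8; g8: attacked by Rg4.
Legal moves for White: none.
Not in check and no legal moves → stalemate.

stalemate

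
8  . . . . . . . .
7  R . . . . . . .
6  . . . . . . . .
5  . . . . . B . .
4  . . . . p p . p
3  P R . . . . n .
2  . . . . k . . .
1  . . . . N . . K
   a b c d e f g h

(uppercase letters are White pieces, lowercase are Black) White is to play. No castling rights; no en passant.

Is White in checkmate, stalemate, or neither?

White to move; white king on h1.
In check: yes, from the black knight on g3.
Legal moves for White: Kh2, Kg2, Kg1, Rxg3.
White is in check but has 4 legal moves → neither.

neither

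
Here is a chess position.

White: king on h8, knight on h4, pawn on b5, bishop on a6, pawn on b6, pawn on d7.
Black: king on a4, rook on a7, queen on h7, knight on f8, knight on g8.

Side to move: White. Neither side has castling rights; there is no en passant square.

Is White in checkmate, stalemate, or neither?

White to move; white king on h8.
In check: yes, from the black queen on h7.
King squares — g7: attacked by Qh7; h7: attacked by Nf8; g8: attacked by Qh7.
Legal moves for White: none.
In check with no legal moves → checkmate.

checkmate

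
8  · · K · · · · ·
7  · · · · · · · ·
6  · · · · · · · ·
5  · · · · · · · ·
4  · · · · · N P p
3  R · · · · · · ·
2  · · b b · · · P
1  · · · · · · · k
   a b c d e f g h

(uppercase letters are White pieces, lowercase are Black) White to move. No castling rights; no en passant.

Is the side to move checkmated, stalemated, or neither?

White to move; white king on c8.
In check: no.
Legal moves for White include: Kd8, Kb8, Kd7, Kc7, Kb7, Ng6, Ne6, Nh5, Nd5, Nh3, Nd3, Ng2, Ne2, Ra8, Ra7, Ra6, Ra5, Ra4, ... (list truncated; more exist).
White has legal moves and is not in check → neither.

neither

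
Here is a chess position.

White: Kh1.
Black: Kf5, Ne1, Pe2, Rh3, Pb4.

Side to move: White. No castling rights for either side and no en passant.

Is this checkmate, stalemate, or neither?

White to move; white king on h1.
In check: yes, from the black rook on h3.
Legal moves for White: Kg1.
White is in check but has 1 legal move → neither.

neither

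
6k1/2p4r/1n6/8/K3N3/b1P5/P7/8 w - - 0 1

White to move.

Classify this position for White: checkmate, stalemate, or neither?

neither

White to move; white king on a4.
In check: yes, from the black knight on b6.
King squares — a3: available; b3: available; b4: attacked by Ba3; a5: available; b5: available.
Legal moves for White: Kb5, Ka5, Kb3, Kxa3.
White is in check but has 4 legal moves → neither.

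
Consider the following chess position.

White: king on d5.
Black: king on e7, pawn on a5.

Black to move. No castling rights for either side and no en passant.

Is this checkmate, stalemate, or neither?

neither

Black to move; black king on e7.
In check: no.
Legal moves for Black: Kf8, Ke8, Kd8, Kf7, Kd7, Kf6, a4.
Black has 7 legal moves and is not in check → neither.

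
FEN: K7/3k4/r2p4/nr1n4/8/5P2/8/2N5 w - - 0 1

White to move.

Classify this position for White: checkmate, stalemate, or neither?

White to move; white king on a8.
In check: yes, from the black rook on a6.
King squares — a7: attacked by Ra6; b7: attacked by Na5; b8: attacked by Rb5.
Legal moves for White: none.
In check with no legal moves → checkmate.

checkmate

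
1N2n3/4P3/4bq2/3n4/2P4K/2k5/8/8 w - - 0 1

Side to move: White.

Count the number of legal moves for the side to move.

2

White to move; king on h4.
In check: yes, from the black queen on f6.
Legal moves: Kh5, Kg3.
Count: 2.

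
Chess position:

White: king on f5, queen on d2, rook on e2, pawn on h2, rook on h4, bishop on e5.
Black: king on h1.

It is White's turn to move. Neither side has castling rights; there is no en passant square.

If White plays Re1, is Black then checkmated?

After Re1: black king on h1; in check: yes, from the white rook on e1.
King squares — g1: attacked by Re1; g2: attacked by Qd2; h2: attacked by Qd2.
Black has no legal moves → checkmate.

yes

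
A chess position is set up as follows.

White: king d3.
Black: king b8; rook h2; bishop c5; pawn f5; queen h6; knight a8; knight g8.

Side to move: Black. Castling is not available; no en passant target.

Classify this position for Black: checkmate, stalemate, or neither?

Black to move; black king on b8.
In check: no.
Legal moves for Black include: Ne7, Nf6, Kc8, Kc7, Kb7, Ka7, Nc7, Nb6, Qh8, Qf8, Qh7, Qg7, Qg6, Qf6, Qe6, Qd6+, Qc6, Qb6, ... (list truncated; more exist).
Black has legal moves and is not in check → neither.

neither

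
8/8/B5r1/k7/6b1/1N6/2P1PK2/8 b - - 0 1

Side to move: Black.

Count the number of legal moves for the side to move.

4

Black to move; king on a5.
In check: yes, from the white knight on b3.
Legal moves: Kb6, Kxa6, Kb4, Ka4.
Count: 4.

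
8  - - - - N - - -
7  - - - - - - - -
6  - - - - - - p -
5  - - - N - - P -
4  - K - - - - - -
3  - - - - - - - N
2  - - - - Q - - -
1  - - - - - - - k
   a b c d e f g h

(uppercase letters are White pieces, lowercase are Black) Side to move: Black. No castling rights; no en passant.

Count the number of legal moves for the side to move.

0

Black to move; king on h1.
In check: no.
Legal moves: none.
Count: 0.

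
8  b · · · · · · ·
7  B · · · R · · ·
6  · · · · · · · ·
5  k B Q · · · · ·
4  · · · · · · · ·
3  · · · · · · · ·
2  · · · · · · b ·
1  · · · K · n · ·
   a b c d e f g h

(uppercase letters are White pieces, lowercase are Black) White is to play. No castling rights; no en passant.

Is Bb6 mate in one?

After Bb6: black king on a5; in check: yes, from the white bishop on b6.
King squares — a4: attacked by Bb5; b4: attacked by Qc5; b5: attacked by Qc5; a6: attacked by Bb5; b6: attacked by Qc5.
Black has no legal moves → checkmate.

yes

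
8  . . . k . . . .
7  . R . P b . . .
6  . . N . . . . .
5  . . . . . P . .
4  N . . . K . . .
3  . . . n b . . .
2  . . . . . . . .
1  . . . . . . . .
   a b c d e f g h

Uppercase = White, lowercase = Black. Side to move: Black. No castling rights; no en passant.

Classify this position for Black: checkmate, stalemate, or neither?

Black to move; black king on d8.
In check: yes, from the white knight on c6.
King squares — c7: attacked by Rb7; d7: attacked by Rb7; e7: own bishop; c8: attacked by Pd7; e8: attacked by Pd7.
Legal moves for Black: none.
In check with no legal moves → checkmate.

checkmate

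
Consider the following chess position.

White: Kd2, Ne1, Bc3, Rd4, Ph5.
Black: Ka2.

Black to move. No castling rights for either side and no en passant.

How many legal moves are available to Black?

Black to move; king on a2.
In check: no.
Legal moves: Kb3, Ka3, Kb1.
Count: 3.

3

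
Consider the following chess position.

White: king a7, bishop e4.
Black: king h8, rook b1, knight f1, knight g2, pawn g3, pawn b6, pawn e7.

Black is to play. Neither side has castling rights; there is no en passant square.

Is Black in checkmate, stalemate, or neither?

neither

Black to move; black king on h8.
In check: no.
Legal moves for Black include: Kg8, Kg7, Nh4, Nf4, Nge3, Ne1, Nfe3, Nh2, Nd2, Rb5, Rb4, Rb3, Rb2, Re1, Rd1, Rc1, Ra1+, e6, ... (list truncated; more exist).
Black has legal moves and is not in check → neither.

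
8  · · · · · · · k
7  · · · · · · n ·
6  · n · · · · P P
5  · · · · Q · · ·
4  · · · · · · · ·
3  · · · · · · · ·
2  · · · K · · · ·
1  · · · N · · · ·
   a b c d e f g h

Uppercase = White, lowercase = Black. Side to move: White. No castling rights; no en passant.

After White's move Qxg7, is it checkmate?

After Qxg7: black king on h8; in check: yes, from the white queen on g7.
King squares — g7: attacked by Ph6; h7: attacked by Pg6; g8: attacked by Qg7.
Black has no legal moves → checkmate.

yes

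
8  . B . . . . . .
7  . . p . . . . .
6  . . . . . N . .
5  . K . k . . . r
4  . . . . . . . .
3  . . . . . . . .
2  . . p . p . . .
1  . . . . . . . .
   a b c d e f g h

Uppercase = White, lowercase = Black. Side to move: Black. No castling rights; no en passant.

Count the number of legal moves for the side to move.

Black to move; king on d5.
In check: yes, from the white knight on f6.
Legal moves: Ke6+, Kd6+, Ke5, Kd4+.
Count: 4.

4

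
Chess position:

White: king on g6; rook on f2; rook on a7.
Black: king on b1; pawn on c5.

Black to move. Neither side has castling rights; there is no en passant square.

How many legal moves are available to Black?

Black to move; king on b1.
In check: no.
Legal moves: Kc1, c4.
Count: 2.

2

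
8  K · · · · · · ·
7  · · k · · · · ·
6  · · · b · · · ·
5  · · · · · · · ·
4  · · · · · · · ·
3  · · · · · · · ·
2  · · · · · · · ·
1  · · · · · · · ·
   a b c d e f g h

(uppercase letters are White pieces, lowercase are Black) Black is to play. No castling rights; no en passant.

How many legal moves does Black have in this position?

Black to move; king on c7.
In check: no.
Legal moves: Kd8, Kc8, Kd7, Kc6, Kb6, Bf8, Be7, Be5, Bc5, Bf4, Bb4, Bg3, Ba3, Bh2.
Count: 14.

14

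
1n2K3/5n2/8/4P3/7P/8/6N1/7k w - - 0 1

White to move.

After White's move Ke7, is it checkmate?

After Ke7: black king on h1; in check: no.
Black is not in check, so this cannot be checkmate.

no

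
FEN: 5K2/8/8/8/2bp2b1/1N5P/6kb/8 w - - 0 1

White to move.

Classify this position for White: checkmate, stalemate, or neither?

White to move; white king on f8.
In check: no.
Legal moves for White: Ke8, Kg7, Ke7, Nc5, Na5, Nxd4, Nd2, Nc1, Na1, hxg4, h4.
White has 11 legal moves and is not in check → neither.

neither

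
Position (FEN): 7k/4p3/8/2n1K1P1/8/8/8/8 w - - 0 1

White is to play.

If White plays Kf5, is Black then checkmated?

After Kf5: black king on h8; in check: no.
Black is not in check, so this cannot be checkmate.

no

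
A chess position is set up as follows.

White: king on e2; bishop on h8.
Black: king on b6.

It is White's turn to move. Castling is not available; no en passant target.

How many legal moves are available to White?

White to move; king on e2.
In check: no.
Legal moves: Bg7, Bf6, Be5, Bd4+, Bc3, Bb2, Ba1, Kf3, Ke3, Kd3, Kf2, Kd2, Kf1, Ke1, Kd1.
Count: 15.

15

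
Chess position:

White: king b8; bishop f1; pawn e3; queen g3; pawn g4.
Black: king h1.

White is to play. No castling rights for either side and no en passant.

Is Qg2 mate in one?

After Qg2: black king on h1; in check: yes, from the white queen on g2.
King squares — g1: attacked by Qg2; g2: attacked by Bf1; h2: attacked by Qg2.
Black has no legal moves → checkmate.

yes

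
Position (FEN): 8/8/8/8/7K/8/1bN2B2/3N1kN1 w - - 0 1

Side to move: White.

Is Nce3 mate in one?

After Nce3: black king on f1; in check: yes, from the white knight on e3.
King squares — e1: attacked by Bf2; g1: attacked by Bf2; e2: attacked by Ng1; f2: attacked by Nd1; g2: attacked by Ne3.
Black has no legal moves → checkmate.

yes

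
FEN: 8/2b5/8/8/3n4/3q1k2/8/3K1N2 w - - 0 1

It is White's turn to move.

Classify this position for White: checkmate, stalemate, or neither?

neither

White to move; white king on d1.
In check: yes, from the black queen on d3.
King squares — c1: available; e1: available; c2: attacked by Qd3; d2: attacked by Qd3; e2: attacked by Qd3.
Legal moves for White: Ke1, Kc1, Nd2+.
White is in check but has 3 legal moves → neither.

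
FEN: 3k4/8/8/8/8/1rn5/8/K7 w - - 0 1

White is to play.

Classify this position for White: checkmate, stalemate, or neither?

White to move; white king on a1.
In check: no.
King squares — b1: attacked by Rb3; a2: attacked by Nc3; b2: attacked by Rb3.
Legal moves for White: none.
Not in check and no legal moves → stalemate.

stalemate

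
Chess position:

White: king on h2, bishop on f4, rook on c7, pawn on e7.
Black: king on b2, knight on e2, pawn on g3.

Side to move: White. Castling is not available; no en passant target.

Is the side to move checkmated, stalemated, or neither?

White to move; white king on h2.
In check: yes, from the black pawn on g3.
King squares — g1: attacked by Ne2; h1: available; g2: available; g3: attacked by Ne2; h3: available.
Legal moves for White: Kh3, Kg2, Kh1, Bxg3.
White is in check but has 4 legal moves → neither.

neither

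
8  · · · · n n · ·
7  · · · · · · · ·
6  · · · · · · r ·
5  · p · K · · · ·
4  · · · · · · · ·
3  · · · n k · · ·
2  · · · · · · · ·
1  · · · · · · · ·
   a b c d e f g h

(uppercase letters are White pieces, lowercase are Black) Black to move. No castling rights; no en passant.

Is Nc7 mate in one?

yes

After Nc7: white king on d5; in check: yes, from the black knight on c7.
King squares — c4: attacked by Pb5; d4: attacked by Ke3; e4: attacked by Ke3; c5: attacked by Nd3; e5: attacked by Nd3; c6: attacked by Rg6; d6: attacked by Rg6; e6: attacked by Rg6.
White has no legal moves → checkmate.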